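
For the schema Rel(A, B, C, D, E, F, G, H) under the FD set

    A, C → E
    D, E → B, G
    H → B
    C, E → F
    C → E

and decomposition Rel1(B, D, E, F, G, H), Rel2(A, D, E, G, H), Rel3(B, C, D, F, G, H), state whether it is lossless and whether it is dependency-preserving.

Lossless test (chase): Rows 1 and 2 agree on D, E; apply D, E→B, G and equate their B, G entries. No row becomes fully distinguished — the join is lossy.
Dependency preservation: the restricted closure of {A, C} across the fragments never reaches {E}, so A, C → E cannot be enforced without a join — not preserved.

lossy and not dependency-preserving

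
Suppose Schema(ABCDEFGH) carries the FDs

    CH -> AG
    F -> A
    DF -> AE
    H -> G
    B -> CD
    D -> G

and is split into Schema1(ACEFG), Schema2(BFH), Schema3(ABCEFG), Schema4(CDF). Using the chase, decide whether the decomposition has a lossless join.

No

Chase test. Columns are ABCDEFGH; row i has aⱼ where attribute j ∈ Schemai, else bᵢⱼ.
Initial tableau (one row per fragment):
  row 1: a1 b12 a3 b14 a5 a6 a7 b18
  row 2: b21 a2 b23 b24 b25 a6 b27 a8
  row 3: a1 a2 a3 b34 a5 a6 a7 b38
  row 4: b41 b42 a3 a4 b45 a6 b47 b48
Rows 1 and 2 agree on F; apply F→A and equate their A entries.
Rows 1 and 4 agree on F; apply F→A and equate their A entries.
Rows 2 and 3 agree on B; apply B→CD and equate their CD entries.
Rows 2 and 3 agree on D; apply D→G and equate their G entries.
Rows 2 and 3 agree on DF; apply DF→AE and equate their AE entries.
No row becomes fully distinguished — the join is lossy.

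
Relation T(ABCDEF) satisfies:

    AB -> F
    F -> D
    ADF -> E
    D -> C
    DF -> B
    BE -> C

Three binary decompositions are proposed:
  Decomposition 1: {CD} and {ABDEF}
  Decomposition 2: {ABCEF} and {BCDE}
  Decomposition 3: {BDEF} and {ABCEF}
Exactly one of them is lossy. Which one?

Decomposition 1: common = {D}, closure = {CD} → lossless.
Decomposition 2: common = {BCE}, closure = {BCE} → lossy.
Decomposition 3: common = {BEF}, closure = {BCDEF} → lossless.

Decomposition 2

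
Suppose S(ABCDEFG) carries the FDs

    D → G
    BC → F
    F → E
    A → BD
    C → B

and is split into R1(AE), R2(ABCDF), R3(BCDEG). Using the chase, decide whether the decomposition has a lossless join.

Chase test. Columns are ABCDEFG; row i has aⱼ where attribute j ∈ Ri, else bᵢⱼ.
Initial tableau (one row per fragment):
  row 1: a1 b12 b13 b14 a5 b16 b17
  row 2: a1 a2 a3 a4 b25 a6 b27
  row 3: b31 a2 a3 a4 a5 b36 a7
Rows 2 and 3 agree on D; apply D→G and equate their G entries.
Rows 2 and 3 agree on BC; apply BC→F and equate their F entries.
Rows 2 and 3 agree on F; apply F→E and equate their E entries.
Rows 1 and 2 agree on A; apply A→BD and equate their BD entries.
Rows 1 and 2 agree on D; apply D→G and equate their G entries.
Row 2 is now all distinguished symbols — the join is lossless.

Yes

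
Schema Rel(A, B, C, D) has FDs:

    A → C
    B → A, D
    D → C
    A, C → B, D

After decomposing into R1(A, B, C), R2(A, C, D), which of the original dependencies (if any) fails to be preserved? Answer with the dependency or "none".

none

A → C lies within R1.
B → A, D: restricted closure across fragments reaches A, D.
D → C lies within R2.
A, C → B, D: restricted closure across fragments reaches B, D.
Every dependency is enforceable on the fragments, so the decomposition is dependency-preserving.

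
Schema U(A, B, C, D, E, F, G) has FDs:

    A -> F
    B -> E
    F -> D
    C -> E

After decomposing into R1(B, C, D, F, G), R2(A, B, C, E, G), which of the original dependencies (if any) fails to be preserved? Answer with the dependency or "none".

A -> F

Check A → F: no single fragment contains all of {A, F}, and the restricted closure of {A} across the fragments never reaches {F}.
B → E is preserved.
F → D is preserved.
C → E is preserved.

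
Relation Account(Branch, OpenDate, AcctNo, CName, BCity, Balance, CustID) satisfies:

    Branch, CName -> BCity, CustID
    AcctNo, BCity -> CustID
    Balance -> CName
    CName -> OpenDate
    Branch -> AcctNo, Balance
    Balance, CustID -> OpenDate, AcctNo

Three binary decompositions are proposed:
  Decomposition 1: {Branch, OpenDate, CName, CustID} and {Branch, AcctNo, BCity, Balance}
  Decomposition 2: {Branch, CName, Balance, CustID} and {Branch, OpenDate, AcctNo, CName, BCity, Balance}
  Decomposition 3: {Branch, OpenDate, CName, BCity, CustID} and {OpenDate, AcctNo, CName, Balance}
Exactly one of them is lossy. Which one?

Decomposition 1: common = {Branch}, closure = {Branch, OpenDate, AcctNo, CName, BCity, Balance, CustID} → lossless.
Decomposition 2: common = {Branch, CName, Balance}, closure = {Branch, OpenDate, AcctNo, CName, BCity, Balance, CustID} → lossless.
Decomposition 3: common = {OpenDate, CName}, closure = {OpenDate, CName} → lossy.

Decomposition 3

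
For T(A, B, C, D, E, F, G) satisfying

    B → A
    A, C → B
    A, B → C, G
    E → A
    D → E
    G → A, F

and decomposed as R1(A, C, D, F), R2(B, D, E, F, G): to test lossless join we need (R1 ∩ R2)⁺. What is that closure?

R1 ∩ R2 = {D, F}.
D → E applies, adding E
E → A applies, adding A
Closure: {A, D, E, F}.

A, D, E, F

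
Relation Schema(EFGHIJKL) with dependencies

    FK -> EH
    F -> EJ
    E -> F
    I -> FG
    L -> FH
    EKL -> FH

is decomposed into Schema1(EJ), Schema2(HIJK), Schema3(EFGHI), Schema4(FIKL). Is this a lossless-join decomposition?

Yes

Chase test. Columns are EFGHIJKL; row i has aⱼ where attribute j ∈ Schemai, else bᵢⱼ.
Initial tableau (one row per fragment):
  row 1: a1 b12 b13 b14 b15 a6 b17 b18
  row 2: b21 b22 b23 a4 a5 a6 a7 b28
  row 3: a1 a2 a3 a4 a5 b36 b37 b38
  row 4: b41 a2 b43 b44 a5 b46 a7 a8
Rows 3 and 4 agree on F; apply F→EJ and equate their EJ entries.
Rows 1 and 3 agree on E; apply E→F and equate their F entries.
Rows 2 and 3 agree on I; apply I→FG and equate their FG entries.
Rows 2 and 4 agree on I; apply I→FG and equate their FG entries.
Rows 2 and 4 agree on FK; apply FK→EH and equate their EH entries.
Rows 1 and 3 agree on F; apply F→EJ and equate their EJ entries.
Row 4 is now all distinguished symbols — the join is lossless.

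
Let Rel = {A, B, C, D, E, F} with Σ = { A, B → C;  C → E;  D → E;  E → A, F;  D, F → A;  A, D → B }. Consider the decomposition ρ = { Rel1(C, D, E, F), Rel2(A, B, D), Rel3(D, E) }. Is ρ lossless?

Yes

Chase test. Columns are A, B, C, D, E, F; row i has aⱼ where attribute j ∈ Reli, else bᵢⱼ.
Initial tableau (one row per fragment):
  row 1: b11 b12 a3 a4 a5 a6
  row 2: a1 a2 b23 a4 b25 b26
  row 3: b31 b32 b33 a4 a5 b36
Rows 1 and 2 agree on D; apply D→E and equate their E entries.
Rows 1 and 2 agree on E; apply E→A, F and equate their A, F entries.
Rows 1 and 3 agree on E; apply E→A, F and equate their A, F entries.
Rows 1 and 2 agree on A, D; apply A, D→B and equate their B entries.
Rows 1 and 3 agree on A, D; apply A, D→B and equate their B entries.
Rows 1 and 2 agree on A, B; apply A, B→C and equate their C entries.
Rows 1 and 3 agree on A, B; apply A, B→C and equate their C entries.
Row 1 is now all distinguished symbols — the join is lossless.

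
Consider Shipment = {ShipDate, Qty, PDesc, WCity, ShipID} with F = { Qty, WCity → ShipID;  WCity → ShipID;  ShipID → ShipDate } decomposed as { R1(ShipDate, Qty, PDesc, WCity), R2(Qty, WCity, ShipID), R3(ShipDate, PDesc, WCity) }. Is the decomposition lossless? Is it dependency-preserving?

Lossless test (chase): Rows 1 and 2 agree on Qty, WCity; apply Qty, WCity→ShipID and equate their ShipID entries. Rows 1 and 3 agree on WCity; apply WCity→ShipID and equate their ShipID entries. Rows 1 and 2 agree on ShipID; apply ShipID→ShipDate and equate their ShipDate entries. Row 1 is now all distinguished symbols — the join is lossless.
Dependency preservation: the restricted closure of {ShipID} across the fragments never reaches {ShipDate}, so ShipID → ShipDate cannot be enforced without a join — not preserved.

lossless but not dependency-preserving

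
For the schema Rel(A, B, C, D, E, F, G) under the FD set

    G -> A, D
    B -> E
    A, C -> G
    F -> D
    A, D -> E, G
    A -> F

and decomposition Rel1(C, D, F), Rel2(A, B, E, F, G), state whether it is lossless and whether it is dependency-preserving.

Lossless test: (F)⁺ = {D, F}, which is a superkey of neither fragment — lossy.
Dependency preservation: G → A, D; A, C → G; A, D → E, G are not contained in any single fragment, but the restricted closure of each left-hand side across the fragments still reaches the right-hand side; the remaining FDs each lie inside some fragment. All dependencies are preserved.

lossy but dependency-preserving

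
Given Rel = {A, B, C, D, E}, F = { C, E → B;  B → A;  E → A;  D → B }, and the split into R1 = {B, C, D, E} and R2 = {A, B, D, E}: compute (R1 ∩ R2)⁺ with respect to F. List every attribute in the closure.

A, B, D, E

R1 ∩ R2 = {B, D, E}.
B → A applies, adding A
Closure: {A, B, D, E}.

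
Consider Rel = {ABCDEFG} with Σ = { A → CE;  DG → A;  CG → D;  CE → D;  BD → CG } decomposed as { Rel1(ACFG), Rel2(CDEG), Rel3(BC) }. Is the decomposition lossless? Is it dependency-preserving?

Lossless test (chase): Rows 1 and 2 agree on CG; apply CG→D and equate their D entries. Rows 1 and 2 agree on DG; apply DG→A and equate their A entries. Rows 1 and 2 agree on A; apply A→CE and equate their CE entries. No row becomes fully distinguished — the join is lossy.
Dependency preservation: the restricted closure of {A} across the fragments never reaches {CE}, so A → CE cannot be enforced without a join — not preserved.

lossy and not dependency-preserving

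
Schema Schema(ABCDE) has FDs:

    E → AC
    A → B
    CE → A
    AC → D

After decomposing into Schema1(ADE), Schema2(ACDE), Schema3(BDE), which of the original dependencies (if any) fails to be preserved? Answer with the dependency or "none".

A → B

Check A → B: no single fragment contains all of {AB}, and the restricted closure of {A} across the fragments never reaches {B}.
E → AC is preserved.
CE → A is preserved.
AC → D is preserved.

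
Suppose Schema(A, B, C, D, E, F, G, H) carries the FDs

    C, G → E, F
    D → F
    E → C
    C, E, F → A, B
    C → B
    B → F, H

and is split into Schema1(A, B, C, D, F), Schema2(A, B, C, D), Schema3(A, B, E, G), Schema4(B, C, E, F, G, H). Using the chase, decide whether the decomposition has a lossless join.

Chase test. Columns are A, B, C, D, E, F, G, H; row i has aⱼ where attribute j ∈ Schemai, else bᵢⱼ.
Initial tableau (one row per fragment):
  row 1: a1 a2 a3 a4 b15 a6 b17 b18
  row 2: a1 a2 a3 a4 b25 b26 b27 b28
  row 3: a1 a2 b33 b34 a5 b36 a7 b38
  row 4: b41 a2 a3 b44 a5 a6 a7 a8
Rows 1 and 2 agree on D; apply D→F and equate their F entries.
Rows 3 and 4 agree on E; apply E→C and equate their C entries.
Rows 1 and 2 agree on B; apply B→F, H and equate their F, H entries.
Rows 1 and 3 agree on B; apply B→F, H and equate their F, H entries.
Rows 1 and 4 agree on B; apply B→F, H and equate their F, H entries.
Rows 3 and 4 agree on C, E, F; apply C, E, F→A, B and equate their A, B entries.
No row becomes fully distinguished — the join is lossy.

No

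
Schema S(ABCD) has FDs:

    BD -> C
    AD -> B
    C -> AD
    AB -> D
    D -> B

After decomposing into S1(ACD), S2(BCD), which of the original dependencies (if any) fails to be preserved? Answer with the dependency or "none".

Check AB → D: no single fragment contains all of {ABD}, and the restricted closure of {AB} across the fragments never reaches {D}.
BD → C is preserved.
AD → B is preserved.
C → AD is preserved.
D → B is preserved.

AB -> D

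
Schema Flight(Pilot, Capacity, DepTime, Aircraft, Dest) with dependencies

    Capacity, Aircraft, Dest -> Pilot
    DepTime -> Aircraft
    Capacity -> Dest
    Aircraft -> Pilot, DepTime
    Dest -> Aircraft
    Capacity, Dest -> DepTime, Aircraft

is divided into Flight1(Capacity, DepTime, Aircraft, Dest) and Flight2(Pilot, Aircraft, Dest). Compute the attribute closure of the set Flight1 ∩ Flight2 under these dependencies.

Pilot, DepTime, Aircraft, Dest

Flight1 ∩ Flight2 = {Aircraft, Dest}.
Aircraft → Pilot, DepTime applies, adding Pilot, DepTime
Closure: {Pilot, DepTime, Aircraft, Dest}.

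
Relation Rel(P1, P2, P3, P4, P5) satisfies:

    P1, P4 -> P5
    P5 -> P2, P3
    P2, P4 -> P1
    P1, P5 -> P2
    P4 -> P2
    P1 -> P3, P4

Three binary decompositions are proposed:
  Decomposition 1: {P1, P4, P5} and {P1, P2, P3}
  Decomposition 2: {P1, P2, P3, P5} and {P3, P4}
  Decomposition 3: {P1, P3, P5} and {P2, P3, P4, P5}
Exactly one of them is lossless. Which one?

Decomposition 1: common = {P1}, closure = {P1, P2, P3, P4, P5} → lossless.
Decomposition 2: common = {P3}, closure = {P3} → lossy.
Decomposition 3: common = {P3, P5}, closure = {P2, P3, P5} → lossy.

Decomposition 1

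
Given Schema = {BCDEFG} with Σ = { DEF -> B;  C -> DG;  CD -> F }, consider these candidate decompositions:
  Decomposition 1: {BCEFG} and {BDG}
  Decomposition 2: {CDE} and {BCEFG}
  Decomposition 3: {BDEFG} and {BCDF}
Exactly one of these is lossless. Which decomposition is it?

Decomposition 1: common = {BG}, closure = {BG} → lossy.
Decomposition 2: common = {CE}, closure = {BCDEFG} → lossless.
Decomposition 3: common = {BDF}, closure = {BDF} → lossy.

Decomposition 2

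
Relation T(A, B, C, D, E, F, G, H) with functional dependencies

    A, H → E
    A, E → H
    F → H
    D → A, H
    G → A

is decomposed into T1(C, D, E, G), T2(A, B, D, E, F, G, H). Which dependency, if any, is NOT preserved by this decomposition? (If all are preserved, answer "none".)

A, H → E lies within T2.
A, E → H lies within T2.
F → H lies within T2.
D → A, H lies within T2.
G → A lies within T2.
Every dependency is enforceable on the fragments, so the decomposition is dependency-preserving.

none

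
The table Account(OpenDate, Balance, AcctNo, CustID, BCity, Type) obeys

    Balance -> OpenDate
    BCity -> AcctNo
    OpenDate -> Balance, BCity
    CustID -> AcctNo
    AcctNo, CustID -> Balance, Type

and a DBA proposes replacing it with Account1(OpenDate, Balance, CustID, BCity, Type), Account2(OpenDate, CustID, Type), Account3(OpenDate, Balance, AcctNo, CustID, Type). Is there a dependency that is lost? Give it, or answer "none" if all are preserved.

Check BCity → AcctNo: no single fragment contains all of {AcctNo, BCity}, and the restricted closure of {BCity} across the fragments never reaches {AcctNo}.
Balance → OpenDate is preserved.
OpenDate → Balance, BCity is preserved.
CustID → AcctNo is preserved.
AcctNo, CustID → Balance, Type is preserved.

BCity -> AcctNo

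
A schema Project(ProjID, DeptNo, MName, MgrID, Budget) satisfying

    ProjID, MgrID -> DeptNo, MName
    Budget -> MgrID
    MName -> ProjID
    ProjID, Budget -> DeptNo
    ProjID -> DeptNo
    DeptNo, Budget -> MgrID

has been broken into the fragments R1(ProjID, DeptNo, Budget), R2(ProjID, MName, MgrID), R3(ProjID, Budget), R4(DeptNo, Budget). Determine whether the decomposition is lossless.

No

Chase test. Columns are ProjID, DeptNo, MName, MgrID, Budget; row i has aⱼ where attribute j ∈ Ri, else bᵢⱼ.
Initial tableau (one row per fragment):
  row 1: a1 a2 b13 b14 a5
  row 2: a1 b22 a3 a4 b25
  row 3: a1 b32 b33 b34 a5
  row 4: b41 a2 b43 b44 a5
Rows 1 and 3 agree on Budget; apply Budget→MgrID and equate their MgrID entries.
Rows 1 and 4 agree on Budget; apply Budget→MgrID and equate their MgrID entries.
Rows 1 and 3 agree on ProjID, Budget; apply ProjID, Budget→DeptNo and equate their DeptNo entries.
Rows 1 and 2 agree on ProjID; apply ProjID→DeptNo and equate their DeptNo entries.
Rows 1 and 3 agree on ProjID, MgrID; apply ProjID, MgrID→DeptNo, MName and equate their DeptNo, MName entries.
No row becomes fully distinguished — the join is lossy.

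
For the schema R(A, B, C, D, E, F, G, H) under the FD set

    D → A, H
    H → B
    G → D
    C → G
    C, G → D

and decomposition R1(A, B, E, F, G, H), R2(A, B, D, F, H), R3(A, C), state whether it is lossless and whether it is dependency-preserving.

Lossless test (chase): applying each FD to every pair of rows produces no changes in the tableau, so no row becomes fully distinguished — the join is lossy.
Dependency preservation: the restricted closure of {G} across the fragments never reaches {D}, so G → D cannot be enforced without a join — not preserved.

lossy and not dependency-preserving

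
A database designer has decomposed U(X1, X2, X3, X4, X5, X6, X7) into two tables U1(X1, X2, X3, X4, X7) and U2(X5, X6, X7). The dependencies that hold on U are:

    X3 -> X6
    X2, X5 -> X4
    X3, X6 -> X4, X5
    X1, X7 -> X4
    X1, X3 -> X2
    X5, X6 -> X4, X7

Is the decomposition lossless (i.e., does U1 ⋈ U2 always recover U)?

No

Common attributes: U1 ∩ U2 = {X7}.
No dependency enlarges {X7}, so (X7)⁺ = {X7}.
The closure contains neither all of U1 = {X1, X2, X3, X4, X7} nor all of U2 = {X5, X6, X7}, so the common attributes are not a superkey of either fragment. The join is lossy.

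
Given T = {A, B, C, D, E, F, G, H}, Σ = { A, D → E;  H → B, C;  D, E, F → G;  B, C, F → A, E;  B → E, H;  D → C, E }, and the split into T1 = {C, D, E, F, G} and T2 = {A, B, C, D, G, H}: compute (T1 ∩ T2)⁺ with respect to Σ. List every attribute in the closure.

T1 ∩ T2 = {C, D, G}.
D → C, E applies, adding E
Closure: {C, D, E, G}.

C, D, E, G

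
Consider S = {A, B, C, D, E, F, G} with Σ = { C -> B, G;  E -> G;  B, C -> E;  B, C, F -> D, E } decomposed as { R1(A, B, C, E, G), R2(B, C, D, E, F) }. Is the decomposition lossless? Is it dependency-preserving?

lossy but dependency-preserving

Lossless test: (B, C, E)⁺ = {B, C, E, G}, which is a superkey of neither fragment — lossy.
Dependency preservation: every FD's attributes lie within a single fragment, so each can be enforced locally — preserved.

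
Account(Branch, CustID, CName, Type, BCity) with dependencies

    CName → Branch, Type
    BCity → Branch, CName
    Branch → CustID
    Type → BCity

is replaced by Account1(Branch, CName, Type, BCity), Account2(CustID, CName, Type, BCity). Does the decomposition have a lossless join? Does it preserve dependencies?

lossless but not dependency-preserving

Lossless test: (CName, Type, BCity)⁺ = {Branch, CustID, CName, Type, BCity}, which contains all of one fragment — lossless.
Dependency preservation: the restricted closure of {Branch} across the fragments never reaches {CustID}, so Branch → CustID cannot be enforced without a join — not preserved.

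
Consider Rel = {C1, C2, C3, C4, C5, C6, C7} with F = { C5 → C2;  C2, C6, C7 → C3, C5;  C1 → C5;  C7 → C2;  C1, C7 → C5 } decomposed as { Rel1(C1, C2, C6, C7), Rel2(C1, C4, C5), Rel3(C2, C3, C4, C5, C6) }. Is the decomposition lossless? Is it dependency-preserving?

Lossless test (chase): Rows 2 and 3 agree on C5; apply C5→C2 and equate their C2 entries. Rows 1 and 2 agree on C1; apply C1→C5 and equate their C5 entries. No row becomes fully distinguished — the join is lossy.
Dependency preservation: the restricted closure of {C2, C6, C7} across the fragments never reaches {C3, C5}, so C2, C6, C7 → C3, C5 cannot be enforced without a join — not preserved.

lossy and not dependency-preserving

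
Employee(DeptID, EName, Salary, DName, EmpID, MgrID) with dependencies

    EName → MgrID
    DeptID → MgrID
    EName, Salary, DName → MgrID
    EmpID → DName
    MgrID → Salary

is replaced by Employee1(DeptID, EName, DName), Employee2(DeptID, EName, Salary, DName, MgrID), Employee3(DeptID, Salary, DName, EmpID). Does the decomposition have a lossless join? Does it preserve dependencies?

lossy but dependency-preserving

Lossless test (chase): Rows 1 and 2 agree on EName; apply EName→MgrID and equate their MgrID entries. Rows 1 and 3 agree on DeptID; apply DeptID→MgrID and equate their MgrID entries. Rows 1 and 2 agree on MgrID; apply MgrID→Salary and equate their Salary entries. No row becomes fully distinguished — the join is lossy.
Dependency preservation: every FD's attributes lie within a single fragment, so each can be enforced locally — preserved.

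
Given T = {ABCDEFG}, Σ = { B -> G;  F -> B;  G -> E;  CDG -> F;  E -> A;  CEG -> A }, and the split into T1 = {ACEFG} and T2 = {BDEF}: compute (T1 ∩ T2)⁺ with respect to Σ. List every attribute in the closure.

ABEFG

T1 ∩ T2 = {EF}.
F → B applies, adding B
E → A applies, adding A
B → G applies, adding G
Closure: {ABEFG}.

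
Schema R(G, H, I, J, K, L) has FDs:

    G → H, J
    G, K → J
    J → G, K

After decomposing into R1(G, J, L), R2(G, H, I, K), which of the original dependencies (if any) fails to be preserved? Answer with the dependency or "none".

G → H, J: restricted closure across fragments reaches H, J.
G, K → J: restricted closure across fragments reaches J.
J → G, K: restricted closure across fragments reaches G, K.
Every dependency is enforceable on the fragments, so the decomposition is dependency-preserving.

none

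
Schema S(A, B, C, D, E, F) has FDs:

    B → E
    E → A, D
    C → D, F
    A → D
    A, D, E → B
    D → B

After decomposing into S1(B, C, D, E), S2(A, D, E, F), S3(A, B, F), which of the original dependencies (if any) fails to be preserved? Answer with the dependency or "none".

Check C → D, F: no single fragment contains all of {C, D, F}, and the restricted closure of {C} across the fragments never reaches {D, F}.
B → E is preserved.
E → A, D is preserved.
A → D is preserved.
A, D, E → B is preserved.
D → B is preserved.

C → D, F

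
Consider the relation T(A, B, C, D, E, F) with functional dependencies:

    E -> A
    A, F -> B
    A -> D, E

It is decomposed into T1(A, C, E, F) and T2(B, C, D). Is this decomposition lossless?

No

Common attributes: T1 ∩ T2 = {C}.
No dependency enlarges {C}, so (C)⁺ = {C}.
The closure contains neither all of T1 = {A, C, E, F} nor all of T2 = {B, C, D}, so the common attributes are not a superkey of either fragment. The join is lossy.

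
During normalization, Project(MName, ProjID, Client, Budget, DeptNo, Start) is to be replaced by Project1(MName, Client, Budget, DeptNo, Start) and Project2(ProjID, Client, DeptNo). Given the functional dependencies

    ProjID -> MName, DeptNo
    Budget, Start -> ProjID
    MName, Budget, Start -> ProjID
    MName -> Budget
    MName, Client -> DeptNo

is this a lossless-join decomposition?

Common attributes: Project1 ∩ Project2 = {Client, DeptNo}.
No dependency enlarges {Client, DeptNo}, so (Client, DeptNo)⁺ = {Client, DeptNo}.
The closure contains neither all of Project1 = {MName, Client, Budget, DeptNo, Start} nor all of Project2 = {ProjID, Client, DeptNo}, so the common attributes are not a superkey of either fragment. The join is lossy.

No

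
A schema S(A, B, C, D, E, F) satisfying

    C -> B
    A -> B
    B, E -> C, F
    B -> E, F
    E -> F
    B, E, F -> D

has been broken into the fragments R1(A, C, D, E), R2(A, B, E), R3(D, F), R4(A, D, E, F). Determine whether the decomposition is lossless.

Yes

Chase test. Columns are A, B, C, D, E, F; row i has aⱼ where attribute j ∈ Ri, else bᵢⱼ.
Initial tableau (one row per fragment):
  row 1: a1 b12 a3 a4 a5 b16
  row 2: a1 a2 b23 b24 a5 b26
  row 3: b31 b32 b33 a4 b35 a6
  row 4: a1 b42 b43 a4 a5 a6
Rows 1 and 2 agree on A; apply A→B and equate their B entries.
Rows 1 and 4 agree on A; apply A→B and equate their B entries.
Rows 1 and 2 agree on B, E; apply B, E→C, F and equate their C, F entries.
Rows 1 and 4 agree on B, E; apply B, E→C, F and equate their C, F entries.
Rows 1 and 2 agree on B, E, F; apply B, E, F→D and equate their D entries.
Row 1 is now all distinguished symbols — the join is lossless.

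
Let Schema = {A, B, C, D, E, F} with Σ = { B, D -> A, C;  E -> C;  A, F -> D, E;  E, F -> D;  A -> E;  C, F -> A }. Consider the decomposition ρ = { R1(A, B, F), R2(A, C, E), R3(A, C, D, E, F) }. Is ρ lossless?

Chase test. Columns are A, B, C, D, E, F; row i has aⱼ where attribute j ∈ Ri, else bᵢⱼ.
Initial tableau (one row per fragment):
  row 1: a1 a2 b13 b14 b15 a6
  row 2: a1 b22 a3 b24 a5 b26
  row 3: a1 b32 a3 a4 a5 a6
Rows 1 and 3 agree on A, F; apply A, F→D, E and equate their D, E entries.
Rows 1 and 2 agree on E; apply E→C and equate their C entries.
Row 1 is now all distinguished symbols — the join is lossless.

Yes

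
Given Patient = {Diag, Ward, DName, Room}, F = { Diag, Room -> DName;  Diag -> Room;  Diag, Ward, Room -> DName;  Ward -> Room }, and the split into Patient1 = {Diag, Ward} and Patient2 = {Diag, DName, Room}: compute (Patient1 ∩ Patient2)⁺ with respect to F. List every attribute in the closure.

Patient1 ∩ Patient2 = {Diag}.
Diag → Room applies, adding Room
Diag, Room → DName applies, adding DName
Closure: {Diag, DName, Room}.

Diag, DName, Room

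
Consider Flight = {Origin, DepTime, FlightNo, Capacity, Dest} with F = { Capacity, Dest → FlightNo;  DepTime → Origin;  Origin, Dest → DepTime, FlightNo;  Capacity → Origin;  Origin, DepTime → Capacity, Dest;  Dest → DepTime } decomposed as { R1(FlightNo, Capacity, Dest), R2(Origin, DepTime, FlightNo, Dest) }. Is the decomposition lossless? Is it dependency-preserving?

lossless but not dependency-preserving

Lossless test: (FlightNo, Dest)⁺ = {Origin, DepTime, FlightNo, Capacity, Dest}, which contains all of one fragment — lossless.
Dependency preservation: the restricted closure of {Capacity} across the fragments never reaches {Origin}, so Capacity → Origin cannot be enforced without a join — not preserved.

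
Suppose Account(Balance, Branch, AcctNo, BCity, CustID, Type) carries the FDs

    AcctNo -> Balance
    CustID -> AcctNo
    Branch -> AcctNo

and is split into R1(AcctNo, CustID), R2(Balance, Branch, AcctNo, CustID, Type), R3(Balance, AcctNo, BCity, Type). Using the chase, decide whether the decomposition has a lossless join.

Chase test. Columns are Balance, Branch, AcctNo, BCity, CustID, Type; row i has aⱼ where attribute j ∈ Ri, else bᵢⱼ.
Initial tableau (one row per fragment):
  row 1: b11 b12 a3 b14 a5 b16
  row 2: a1 a2 a3 b24 a5 a6
  row 3: a1 b32 a3 a4 b35 a6
Rows 1 and 2 agree on AcctNo; apply AcctNo→Balance and equate their Balance entries.
No row becomes fully distinguished — the join is lossy.

No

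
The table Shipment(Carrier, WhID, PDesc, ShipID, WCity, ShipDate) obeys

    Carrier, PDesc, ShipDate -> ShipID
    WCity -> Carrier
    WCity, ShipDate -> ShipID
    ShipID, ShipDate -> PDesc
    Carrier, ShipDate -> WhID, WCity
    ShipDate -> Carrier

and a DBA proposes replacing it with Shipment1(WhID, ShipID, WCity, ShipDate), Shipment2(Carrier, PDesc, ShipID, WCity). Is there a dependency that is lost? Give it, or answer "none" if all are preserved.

Check ShipID, ShipDate → PDesc: no single fragment contains all of {PDesc, ShipID, ShipDate}, and the restricted closure of {ShipID, ShipDate} across the fragments never reaches {PDesc}.
Carrier, PDesc, ShipDate → ShipID is preserved.
WCity → Carrier is preserved.
WCity, ShipDate → ShipID is preserved.
Carrier, ShipDate → WhID, WCity is preserved.
ShipDate → Carrier is preserved.

ShipID, ShipDate -> PDesc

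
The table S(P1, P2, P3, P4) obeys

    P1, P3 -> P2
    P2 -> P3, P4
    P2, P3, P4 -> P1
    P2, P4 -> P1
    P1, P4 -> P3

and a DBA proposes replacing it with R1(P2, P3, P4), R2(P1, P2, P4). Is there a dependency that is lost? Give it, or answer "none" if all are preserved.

Check P1, P3 → P2: no single fragment contains all of {P1, P2, P3}, and the restricted closure of {P1, P3} across the fragments never reaches {P2}.
P2 → P3, P4 is preserved.
P2, P3, P4 → P1 is preserved.
P2, P4 → P1 is preserved.
P1, P4 → P3 is preserved.

P1, P3 -> P2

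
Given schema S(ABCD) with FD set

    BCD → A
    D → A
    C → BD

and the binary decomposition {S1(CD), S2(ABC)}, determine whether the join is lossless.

Common attributes: S1 ∩ S2 = {C}.
Closure of {C}: C → BD applies, adding BD; BCD → A applies, adding A. So (C)⁺ = {ABCD}.
This closure contains every attribute of S1, so S1 ∩ S2 → S1. The join is lossless.

Yes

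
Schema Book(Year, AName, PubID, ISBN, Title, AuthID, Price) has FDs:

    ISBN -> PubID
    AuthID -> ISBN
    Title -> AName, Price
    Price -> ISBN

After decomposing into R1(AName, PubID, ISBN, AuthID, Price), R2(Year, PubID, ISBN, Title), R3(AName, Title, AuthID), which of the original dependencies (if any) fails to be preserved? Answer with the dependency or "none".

Check Title → AName, Price: no single fragment contains all of {AName, Title, Price}, and the restricted closure of {Title} across the fragments never reaches {AName, Price}.
ISBN → PubID is preserved.
AuthID → ISBN is preserved.
Price → ISBN is preserved.

Title -> AName, Price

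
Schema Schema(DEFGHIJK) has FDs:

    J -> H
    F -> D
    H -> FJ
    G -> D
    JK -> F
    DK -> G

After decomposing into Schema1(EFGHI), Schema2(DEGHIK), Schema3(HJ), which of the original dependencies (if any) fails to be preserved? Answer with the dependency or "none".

Check F → D: no single fragment contains all of {DF}, and the restricted closure of {F} across the fragments never reaches {D}.
J → H is preserved.
H → FJ is preserved.
G → D is preserved.
JK → F is preserved.
DK → G is preserved.

F -> D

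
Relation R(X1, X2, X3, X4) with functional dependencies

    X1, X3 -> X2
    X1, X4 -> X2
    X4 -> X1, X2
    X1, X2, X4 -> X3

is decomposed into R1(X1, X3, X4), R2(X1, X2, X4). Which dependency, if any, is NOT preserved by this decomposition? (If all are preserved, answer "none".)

Check X1, X3 → X2: no single fragment contains all of {X1, X2, X3}, and the restricted closure of {X1, X3} across the fragments never reaches {X2}.
X1, X4 → X2 is preserved.
X4 → X1, X2 is preserved.
X1, X2, X4 → X3 is preserved.

X1, X3 -> X2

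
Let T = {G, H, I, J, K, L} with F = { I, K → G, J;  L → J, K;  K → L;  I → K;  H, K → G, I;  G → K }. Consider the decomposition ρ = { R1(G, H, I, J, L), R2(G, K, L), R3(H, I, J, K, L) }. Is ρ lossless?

Chase test. Columns are G, H, I, J, K, L; row i has aⱼ where attribute j ∈ Ri, else bᵢⱼ.
Initial tableau (one row per fragment):
  row 1: a1 a2 a3 a4 b15 a6
  row 2: a1 b22 b23 b24 a5 a6
  row 3: b31 a2 a3 a4 a5 a6
Rows 1 and 2 agree on L; apply L→J, K and equate their J, K entries.
Rows 1 and 3 agree on H, K; apply H, K→G, I and equate their G, I entries.
Row 1 is now all distinguished symbols — the join is lossless.

Yes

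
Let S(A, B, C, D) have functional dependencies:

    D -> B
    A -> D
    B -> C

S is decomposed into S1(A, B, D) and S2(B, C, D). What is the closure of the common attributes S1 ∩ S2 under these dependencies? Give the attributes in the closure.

S1 ∩ S2 = {B, D}.
B → C applies, adding C
Closure: {B, C, D}.

B, C, D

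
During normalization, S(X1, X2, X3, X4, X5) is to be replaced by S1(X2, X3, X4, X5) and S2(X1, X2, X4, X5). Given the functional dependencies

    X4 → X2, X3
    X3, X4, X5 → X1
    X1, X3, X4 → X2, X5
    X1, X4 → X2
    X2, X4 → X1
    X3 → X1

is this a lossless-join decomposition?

Yes

Common attributes: S1 ∩ S2 = {X2, X4, X5}.
Closure of {X2, X4, X5}: X4 → X2, X3 applies, adding X3; X3, X4, X5 → X1 applies, adding X1. So (X2, X4, X5)⁺ = {X1, X2, X3, X4, X5}.
This closure contains every attribute of S1, so S1 ∩ S2 → S1. The join is lossless.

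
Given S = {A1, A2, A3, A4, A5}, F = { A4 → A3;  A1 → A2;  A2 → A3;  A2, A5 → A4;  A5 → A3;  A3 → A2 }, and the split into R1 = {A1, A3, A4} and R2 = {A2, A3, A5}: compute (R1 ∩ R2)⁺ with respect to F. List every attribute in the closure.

R1 ∩ R2 = {A3}.
A3 → A2 applies, adding A2
Closure: {A2, A3}.

A2, A3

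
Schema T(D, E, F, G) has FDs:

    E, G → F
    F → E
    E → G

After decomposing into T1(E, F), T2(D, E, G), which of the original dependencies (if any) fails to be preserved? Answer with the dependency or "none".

none

E, G → F: restricted closure across fragments reaches F.
F → E lies within T1.
E → G lies within T2.
Every dependency is enforceable on the fragments, so the decomposition is dependency-preserving.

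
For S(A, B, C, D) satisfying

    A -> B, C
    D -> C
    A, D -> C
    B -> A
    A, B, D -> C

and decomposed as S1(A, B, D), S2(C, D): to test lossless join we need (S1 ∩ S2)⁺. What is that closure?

S1 ∩ S2 = {D}.
D → C applies, adding C
Closure: {C, D}.

C, D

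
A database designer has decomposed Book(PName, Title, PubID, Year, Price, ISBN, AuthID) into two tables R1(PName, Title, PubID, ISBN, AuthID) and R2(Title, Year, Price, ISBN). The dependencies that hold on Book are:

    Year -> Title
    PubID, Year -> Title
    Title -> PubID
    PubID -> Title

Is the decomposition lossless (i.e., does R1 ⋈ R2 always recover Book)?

Common attributes: R1 ∩ R2 = {Title, ISBN}.
Closure of {Title, ISBN}: Title → PubID applies, adding PubID. So (Title, ISBN)⁺ = {Title, PubID, ISBN}.
The closure contains neither all of R1 = {PName, Title, PubID, ISBN, AuthID} nor all of R2 = {Title, Year, Price, ISBN}, so the common attributes are not a superkey of either fragment. The join is lossy.

No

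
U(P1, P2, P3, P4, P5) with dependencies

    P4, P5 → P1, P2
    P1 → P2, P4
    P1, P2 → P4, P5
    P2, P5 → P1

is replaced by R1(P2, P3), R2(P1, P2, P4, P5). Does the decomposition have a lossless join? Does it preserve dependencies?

Lossless test: (P2)⁺ = {P2}, which is a superkey of neither fragment — lossy.
Dependency preservation: every FD's attributes lie within a single fragment, so each can be enforced locally — preserved.

lossy but dependency-preserving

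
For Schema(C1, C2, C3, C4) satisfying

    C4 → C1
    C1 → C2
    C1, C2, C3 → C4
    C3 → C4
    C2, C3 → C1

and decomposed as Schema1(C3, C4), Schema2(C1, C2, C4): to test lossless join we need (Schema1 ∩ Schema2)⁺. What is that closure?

Schema1 ∩ Schema2 = {C4}.
C4 → C1 applies, adding C1
C1 → C2 applies, adding C2
Closure: {C1, C2, C4}.

C1, C2, C4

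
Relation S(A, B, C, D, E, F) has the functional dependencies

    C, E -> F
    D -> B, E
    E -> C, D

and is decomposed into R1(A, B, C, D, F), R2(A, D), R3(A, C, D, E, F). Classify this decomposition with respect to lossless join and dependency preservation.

lossless and dependency-preserving

Lossless test (chase): Rows 1 and 2 agree on D; apply D→B, E and equate their B, E entries. Rows 1 and 3 agree on D; apply D→B, E and equate their B, E entries. Rows 1 and 2 agree on E; apply E→C, D and equate their C, D entries. Rows 1 and 2 agree on C, E; apply C, E→F and equate their F entries. Row 1 is now all distinguished symbols — the join is lossless.
Dependency preservation: D → B, E is not contained in any single fragment, but the restricted closure of its left-hand side across the fragments still reaches the right-hand side; the remaining FDs each lie inside some fragment. All dependencies are preserved.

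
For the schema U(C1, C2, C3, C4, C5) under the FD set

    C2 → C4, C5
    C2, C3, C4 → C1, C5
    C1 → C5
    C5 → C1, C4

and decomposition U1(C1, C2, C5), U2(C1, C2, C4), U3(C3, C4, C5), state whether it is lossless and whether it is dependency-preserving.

Lossless test (chase): Rows 1 and 2 agree on C2; apply C2→C4, C5 and equate their C4, C5 entries. Rows 1 and 3 agree on C5; apply C5→C1, C4 and equate their C1, C4 entries. No row becomes fully distinguished — the join is lossy.
Dependency preservation: C2 → C4, C5; C2, C3, C4 → C1, C5; C5 → C1, C4 are not contained in any single fragment, but the restricted closure of each left-hand side across the fragments still reaches the right-hand side; the remaining FDs each lie inside some fragment. All dependencies are preserved.

lossy but dependency-preserving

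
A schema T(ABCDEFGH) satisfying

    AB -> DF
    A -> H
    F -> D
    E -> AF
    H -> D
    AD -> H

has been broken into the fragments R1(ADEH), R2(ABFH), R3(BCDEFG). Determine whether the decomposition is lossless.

Yes

Chase test. Columns are ABCDEFGH; row i has aⱼ where attribute j ∈ Ri, else bᵢⱼ.
Initial tableau (one row per fragment):
  row 1: a1 b12 b13 a4 a5 b16 b17 a8
  row 2: a1 a2 b23 b24 b25 a6 b27 a8
  row 3: b31 a2 a3 a4 a5 a6 a7 b38
Rows 2 and 3 agree on F; apply F→D and equate their D entries.
Rows 1 and 3 agree on E; apply E→AF and equate their AF entries.
Rows 1 and 3 agree on AD; apply AD→H and equate their H entries.
Row 3 is now all distinguished symbols — the join is lossless.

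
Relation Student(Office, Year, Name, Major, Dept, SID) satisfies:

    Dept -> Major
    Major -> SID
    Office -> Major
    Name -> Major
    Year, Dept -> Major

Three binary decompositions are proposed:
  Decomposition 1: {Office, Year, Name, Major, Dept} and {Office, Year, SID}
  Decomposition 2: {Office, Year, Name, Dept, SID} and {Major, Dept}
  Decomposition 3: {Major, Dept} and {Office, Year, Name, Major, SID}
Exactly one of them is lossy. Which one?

Decomposition 1: common = {Office, Year}, closure = {Office, Year, Major, SID} → lossless.
Decomposition 2: common = {Dept}, closure = {Major, Dept, SID} → lossless.
Decomposition 3: common = {Major}, closure = {Major, SID} → lossy.

Decomposition 3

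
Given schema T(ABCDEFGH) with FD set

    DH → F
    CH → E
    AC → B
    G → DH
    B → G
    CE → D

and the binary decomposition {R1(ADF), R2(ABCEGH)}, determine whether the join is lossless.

No

Common attributes: R1 ∩ R2 = {A}.
No dependency enlarges {A}, so (A)⁺ = {A}.
The closure contains neither all of R1 = {ADF} nor all of R2 = {ABCEGH}, so the common attributes are not a superkey of either fragment. The join is lossy.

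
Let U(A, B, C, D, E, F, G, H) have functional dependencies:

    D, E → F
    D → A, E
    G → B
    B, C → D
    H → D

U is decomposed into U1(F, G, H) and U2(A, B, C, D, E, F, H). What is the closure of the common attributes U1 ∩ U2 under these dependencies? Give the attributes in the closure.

A, D, E, F, H

U1 ∩ U2 = {F, H}.
H → D applies, adding D
D → A, E applies, adding A, E
Closure: {A, D, E, F, H}.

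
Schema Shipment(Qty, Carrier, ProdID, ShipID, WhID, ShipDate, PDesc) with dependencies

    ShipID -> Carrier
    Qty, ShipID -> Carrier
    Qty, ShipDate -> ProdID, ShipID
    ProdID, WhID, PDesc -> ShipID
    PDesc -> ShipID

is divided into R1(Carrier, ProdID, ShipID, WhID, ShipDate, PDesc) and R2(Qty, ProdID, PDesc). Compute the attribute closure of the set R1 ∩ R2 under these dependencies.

R1 ∩ R2 = {ProdID, PDesc}.
PDesc → ShipID applies, adding ShipID
ShipID → Carrier applies, adding Carrier
Closure: {Carrier, ProdID, ShipID, PDesc}.

Carrier, ProdID, ShipID, PDesc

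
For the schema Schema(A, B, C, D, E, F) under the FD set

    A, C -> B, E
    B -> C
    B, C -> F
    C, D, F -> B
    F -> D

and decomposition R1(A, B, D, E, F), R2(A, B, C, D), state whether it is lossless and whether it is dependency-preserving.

Lossless test: (A, B, D)⁺ = {A, B, C, D, E, F}, which contains all of one fragment — lossless.
Dependency preservation: the restricted closure of {C, D, F} across the fragments never reaches {B}, so C, D, F → B cannot be enforced without a join — not preserved.

lossless but not dependency-preserving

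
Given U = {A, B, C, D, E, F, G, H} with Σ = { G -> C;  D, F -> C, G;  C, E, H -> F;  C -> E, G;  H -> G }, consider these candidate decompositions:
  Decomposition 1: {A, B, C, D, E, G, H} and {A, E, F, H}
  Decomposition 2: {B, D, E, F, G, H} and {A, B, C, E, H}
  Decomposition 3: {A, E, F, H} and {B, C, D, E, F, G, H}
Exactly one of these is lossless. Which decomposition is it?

Decomposition 1

Decomposition 1: common = {A, E, H}, closure = {A, C, E, F, G, H} → lossless.
Decomposition 2: common = {B, E, H}, closure = {B, C, E, F, G, H} → lossy.
Decomposition 3: common = {E, F, H}, closure = {C, E, F, G, H} → lossy.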